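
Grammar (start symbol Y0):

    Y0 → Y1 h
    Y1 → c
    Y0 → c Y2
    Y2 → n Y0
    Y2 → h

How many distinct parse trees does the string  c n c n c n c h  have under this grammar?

Parse trees for c n c n c n c h:
  [Y0 c [Y2 n [Y0 c [Y2 n [Y0 c [Y2 n [Y0 [Y1 c] h]]]]]]]
  [Y0 c [Y2 n [Y0 c [Y2 n [Y0 c [Y2 n [Y0 c [Y2 h]]]]]]]]

2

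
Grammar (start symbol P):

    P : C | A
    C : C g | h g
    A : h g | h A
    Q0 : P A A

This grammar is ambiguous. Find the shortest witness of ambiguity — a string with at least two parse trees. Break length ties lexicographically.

length 2: h g has 2 parse trees

Two derivations of h g:
  P ⇒ C ⇒ h g
  P ⇒ A ⇒ h g

h g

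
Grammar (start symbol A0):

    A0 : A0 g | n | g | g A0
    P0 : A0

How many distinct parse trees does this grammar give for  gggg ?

Parse trees for gggg:
  [A0 [A0 [A0 [A0 g] g] g] g]
  [A0 [A0 [A0 g [A0 g]] g] g]
  [A0 [A0 g [A0 [A0 g] g]] g]
  [A0 [A0 g [A0 g [A0 g]]] g]
  [A0 g [A0 [A0 [A0 g] g] g]]
  [A0 g [A0 [A0 g [A0 g]] g]]
  [A0 g [A0 g [A0 [A0 g] g]]]
  [A0 g [A0 g [A0 g [A0 g]]]]

8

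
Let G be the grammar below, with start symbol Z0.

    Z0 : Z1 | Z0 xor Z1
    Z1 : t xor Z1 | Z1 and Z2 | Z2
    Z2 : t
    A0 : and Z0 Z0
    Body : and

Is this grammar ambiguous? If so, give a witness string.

Witness: t xor t

Derivation 1: Z0 ⇒ Z1 ⇒ t xor Z1 ⇒ t xor Z2 ⇒ t xor t
Derivation 2: Z0 ⇒ Z0 xor Z1 ⇒ Z1 xor Z1 ⇒ Z2 xor Z1 ⇒ t xor Z1 ⇒ t xor Z2 ⇒ t xor t

Two distinct leftmost derivations for the same string.

Ambiguous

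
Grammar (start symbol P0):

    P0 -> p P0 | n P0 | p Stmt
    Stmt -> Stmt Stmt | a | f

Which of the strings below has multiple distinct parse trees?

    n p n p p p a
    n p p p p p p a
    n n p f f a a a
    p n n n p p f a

n n p f f a a a

n p n p p p a: 1 tree
n p p p p p p a: 1 tree
n n p f f a a a: 14 trees
p n n n p p f a: 1 tree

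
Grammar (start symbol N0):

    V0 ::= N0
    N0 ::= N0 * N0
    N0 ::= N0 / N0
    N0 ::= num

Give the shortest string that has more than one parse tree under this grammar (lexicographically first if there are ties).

length 1: no string has ≥2 trees
length 3: no string has ≥2 trees
length 5: num * num * num has 2 parse trees

Two derivations of num * num * num:
  N0 ⇒ N0 * N0 ⇒ N0 * N0 * N0 ⇒ num * N0 * N0 ⇒ num * num * N0 ⇒ num * num * num
  N0 ⇒ N0 * N0 ⇒ num * N0 ⇒ num * N0 * N0 ⇒ num * num * N0 ⇒ num * num * num

num * num * num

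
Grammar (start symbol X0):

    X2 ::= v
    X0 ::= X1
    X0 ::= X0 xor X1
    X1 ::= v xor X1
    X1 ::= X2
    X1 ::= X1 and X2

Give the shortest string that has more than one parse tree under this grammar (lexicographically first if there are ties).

length 1: no string has ≥2 trees
length 3: v xor v has 2 parse trees

Two derivations of v xor v:
  X0 ⇒ X1 ⇒ v xor X1 ⇒ v xor X2 ⇒ v xor v
  X0 ⇒ X0 xor X1 ⇒ X1 xor X1 ⇒ X2 xor X1 ⇒ v xor X1 ⇒ v xor X2 ⇒ v xor v

v xor v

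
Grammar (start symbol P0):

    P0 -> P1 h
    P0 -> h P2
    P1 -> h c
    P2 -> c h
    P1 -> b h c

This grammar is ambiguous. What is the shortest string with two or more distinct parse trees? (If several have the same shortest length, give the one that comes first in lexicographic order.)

h c h

length 3: h c h has 2 parse trees

Two derivations of h c h:
  P0 ⇒ P1 h ⇒ h c h
  P0 ⇒ h P2 ⇒ h c h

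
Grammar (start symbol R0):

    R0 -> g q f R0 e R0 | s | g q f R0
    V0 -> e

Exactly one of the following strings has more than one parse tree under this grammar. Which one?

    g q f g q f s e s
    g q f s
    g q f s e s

g q f g q f s e s

g q f g q f s e s: 2 trees
g q f s: 1 tree
g q f s e s: 1 tree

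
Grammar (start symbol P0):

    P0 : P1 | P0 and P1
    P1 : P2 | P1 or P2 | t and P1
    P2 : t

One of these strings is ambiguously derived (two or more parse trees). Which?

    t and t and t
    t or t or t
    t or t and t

t and t and t: 4 trees
t or t or t: 1 tree
t or t and t: 1 tree

t and t and t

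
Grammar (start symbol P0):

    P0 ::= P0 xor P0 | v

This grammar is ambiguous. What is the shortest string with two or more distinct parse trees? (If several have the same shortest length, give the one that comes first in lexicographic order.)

v xor v xor v

length 1: no string has ≥2 trees
length 3: no string has ≥2 trees
length 5: v xor v xor v has 2 parse trees

Two derivations of v xor v xor v:
  P0 ⇒ P0 xor P0 ⇒ P0 xor P0 xor P0 ⇒ v xor P0 xor P0 ⇒ v xor v xor P0 ⇒ v xor v xor v
  P0 ⇒ P0 xor P0 ⇒ v xor P0 ⇒ v xor P0 xor P0 ⇒ v xor v xor P0 ⇒ v xor v xor v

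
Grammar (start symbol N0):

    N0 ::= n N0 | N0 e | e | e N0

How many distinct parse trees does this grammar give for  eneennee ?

8

Parse trees for eneennee:
  [N0 [N0 e [N0 n [N0 e [N0 e [N0 n [N0 n [N0 e]]]]]]] e]
  [N0 e [N0 n [N0 [N0 e [N0 e [N0 n [N0 n [N0 e]]]]] e]]]
  [N0 e [N0 n [N0 e [N0 [N0 e [N0 n [N0 n [N0 e]]]] e]]]]
  [N0 e [N0 n [N0 e [N0 e [N0 n [N0 n [N0 [N0 e] e]]]]]]]
  [N0 e [N0 n [N0 e [N0 e [N0 n [N0 n [N0 e [N0 e]]]]]]]]
  [N0 e [N0 n [N0 e [N0 e [N0 n [N0 [N0 n [N0 e]] e]]]]]]
  [N0 e [N0 n [N0 e [N0 e [N0 [N0 n [N0 n [N0 e]]] e]]]]]
  [N0 e [N0 [N0 n [N0 e [N0 e [N0 n [N0 n [N0 e]]]]]] e]]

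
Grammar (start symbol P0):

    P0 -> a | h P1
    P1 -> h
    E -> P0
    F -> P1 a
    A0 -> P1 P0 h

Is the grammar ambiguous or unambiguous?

Only P0, P1 are reachable from P0; ignoring the rest: Restricted to the reachable nonterminals, every rule has the form A → t or A → t B, and no two rules for the same A share a first terminal. The grammar encodes a DFA — one run per string.

Unambiguous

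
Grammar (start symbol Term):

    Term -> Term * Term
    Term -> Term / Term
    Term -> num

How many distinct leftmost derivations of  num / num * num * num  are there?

5

Parse trees for num / num * num * num:
  [Term [Term [Term num] / [Term num]] * [Term [Term num] * [Term num]]]
  [Term [Term [Term [Term num] / [Term num]] * [Term num]] * [Term num]]
  [Term [Term [Term num] / [Term [Term num] * [Term num]]] * [Term num]]
  [Term [Term num] / [Term [Term num] * [Term [Term num] * [Term num]]]]
  [Term [Term num] / [Term [Term [Term num] * [Term num]] * [Term num]]]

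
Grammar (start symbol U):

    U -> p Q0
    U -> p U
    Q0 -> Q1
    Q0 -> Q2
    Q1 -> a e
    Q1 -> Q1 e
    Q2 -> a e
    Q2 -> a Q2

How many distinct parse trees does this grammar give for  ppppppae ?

Parse trees for ppppppae:
  [U p [U p [U p [U p [U p [U p [Q0 [Q1 a e]]]]]]]]
  [U p [U p [U p [U p [U p [U p [Q0 [Q2 a e]]]]]]]]

2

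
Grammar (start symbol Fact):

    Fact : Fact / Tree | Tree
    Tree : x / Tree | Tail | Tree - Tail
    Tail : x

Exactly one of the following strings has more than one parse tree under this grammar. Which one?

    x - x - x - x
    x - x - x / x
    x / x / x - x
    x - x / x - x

x / x / x - x

x - x - x - x: 1 tree
x - x - x / x: 1 tree
x / x / x - x: 7 trees
x - x / x - x: 1 tree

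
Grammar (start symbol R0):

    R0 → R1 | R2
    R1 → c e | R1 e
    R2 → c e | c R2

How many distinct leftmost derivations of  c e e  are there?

1

Parse trees for c e e:
  [R0 [R1 [R1 c e] e]]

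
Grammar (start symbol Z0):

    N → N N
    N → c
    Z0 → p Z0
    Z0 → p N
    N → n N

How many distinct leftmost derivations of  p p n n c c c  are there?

Parse trees for p p n n c c c (showing first 6 of 9):
  [Z0 p [Z0 p [N [N n [N n [N c]]] [N [N c] [N c]]]]]
  [Z0 p [Z0 p [N [N [N n [N n [N c]]] [N c]] [N c]]]]
  [Z0 p [Z0 p [N [N n [N [N n [N c]] [N c]]] [N c]]]]
  [Z0 p [Z0 p [N [N n [N n [N [N c] [N c]]]] [N c]]]]
  [Z0 p [Z0 p [N n [N [N n [N c]] [N [N c] [N c]]]]]]
  [Z0 p [Z0 p [N n [N [N [N n [N c]] [N c]] [N c]]]]]

9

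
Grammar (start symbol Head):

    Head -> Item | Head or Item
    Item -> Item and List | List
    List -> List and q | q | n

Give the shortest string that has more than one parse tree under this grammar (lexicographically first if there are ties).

n and q

length 1: no string has ≥2 trees
length 3: n and q has 2 parse trees

Two derivations of n and q:
  Head ⇒ Item ⇒ Item and List ⇒ List and List ⇒ n and List ⇒ n and q
  Head ⇒ Item ⇒ List ⇒ List and q ⇒ n and q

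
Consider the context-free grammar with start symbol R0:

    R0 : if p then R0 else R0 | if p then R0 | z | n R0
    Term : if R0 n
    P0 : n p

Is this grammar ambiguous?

Witness: if p then if p then z else z

Derivation 1: R0 ⇒ if p then R0 else R0 ⇒ if p then if p then R0 else R0 ⇒ if p then if p then z else R0 ⇒ if p then if p then z else z
Derivation 2: R0 ⇒ if p then R0 ⇒ if p then if p then R0 else R0 ⇒ if p then if p then z else R0 ⇒ if p then if p then z else z

Two distinct leftmost derivations for the same string.

Ambiguous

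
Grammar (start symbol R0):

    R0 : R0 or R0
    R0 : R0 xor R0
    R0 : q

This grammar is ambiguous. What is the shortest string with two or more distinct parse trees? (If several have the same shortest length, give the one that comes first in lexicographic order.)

q or q or q

length 1: no string has ≥2 trees
length 3: no string has ≥2 trees
length 5: q or q or q has 2 parse trees

Two derivations of q or q or q:
  R0 ⇒ R0 or R0 ⇒ R0 or R0 or R0 ⇒ q or R0 or R0 ⇒ q or q or R0 ⇒ q or q or q
  R0 ⇒ R0 or R0 ⇒ q or R0 ⇒ q or R0 or R0 ⇒ q or q or R0 ⇒ q or q or q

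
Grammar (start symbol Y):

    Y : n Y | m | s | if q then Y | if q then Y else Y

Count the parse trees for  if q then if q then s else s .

Parse trees for if q then if q then s else s:
  [Y if q then [Y if q then [Y s] else [Y s]]]
  [Y if q then [Y if q then [Y s]] else [Y s]]

2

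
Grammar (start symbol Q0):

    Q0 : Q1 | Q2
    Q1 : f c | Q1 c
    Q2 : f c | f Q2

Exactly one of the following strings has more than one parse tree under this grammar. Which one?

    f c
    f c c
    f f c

f c: 2 trees
f c c: 1 tree
f f c: 1 tree

f c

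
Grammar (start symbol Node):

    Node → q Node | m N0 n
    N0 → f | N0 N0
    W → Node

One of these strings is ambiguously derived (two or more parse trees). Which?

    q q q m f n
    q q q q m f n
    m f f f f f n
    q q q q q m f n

m f f f f f n

q q q m f n: 1 tree
q q q q m f n: 1 tree
m f f f f f n: 14 trees
q q q q q m f n: 1 tree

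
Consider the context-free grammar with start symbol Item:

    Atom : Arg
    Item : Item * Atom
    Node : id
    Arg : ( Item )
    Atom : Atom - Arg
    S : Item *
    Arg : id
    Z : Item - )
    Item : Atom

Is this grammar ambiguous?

(Z, S, Node are unreachable from Item, so their rules don't affect L(Item).) The grammar is stratified — Item handles '*' (left-recursive), Atom handles '-', Arg atoms. Each operator has a fixed associativity and precedence level, so every string has one parse.

Unambiguous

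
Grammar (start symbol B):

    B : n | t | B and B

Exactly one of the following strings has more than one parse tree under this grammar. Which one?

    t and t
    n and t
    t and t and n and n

t and t and n and n

t and t: 1 tree
n and t: 1 tree
t and t and n and n: 5 trees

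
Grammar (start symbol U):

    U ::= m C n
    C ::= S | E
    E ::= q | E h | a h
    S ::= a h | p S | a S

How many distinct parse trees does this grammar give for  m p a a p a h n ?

Parse trees for m p a a p a h n:
  [U m [C [S p [S a [S a [S p [S a h]]]]]] n]

1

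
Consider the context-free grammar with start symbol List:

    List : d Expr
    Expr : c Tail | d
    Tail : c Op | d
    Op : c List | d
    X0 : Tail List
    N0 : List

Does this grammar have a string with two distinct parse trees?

Only List, Expr, Tail, Op are reachable from List; ignoring the rest: The reachable rules are right-linear with at most one rule per (nonterminal, next-terminal) pair. Each input token forces the next rule, so parsing is deterministic.

Unambiguous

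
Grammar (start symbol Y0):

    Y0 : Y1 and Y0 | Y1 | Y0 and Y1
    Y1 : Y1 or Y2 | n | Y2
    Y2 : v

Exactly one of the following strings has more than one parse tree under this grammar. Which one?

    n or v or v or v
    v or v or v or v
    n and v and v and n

n and v and v and n

n or v or v or v: 1 tree
v or v or v or v: 1 tree
n and v and v and n: 8 trees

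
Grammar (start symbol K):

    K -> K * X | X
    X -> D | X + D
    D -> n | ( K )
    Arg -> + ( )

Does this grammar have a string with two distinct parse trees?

Unambiguous

(Arg is unreachable from K, so its rules don't affect L(K).) K → K * X | X  ;  X → X + D | D  — a left-associative chain with D at the bottom. Each string factors uniquely by precedence.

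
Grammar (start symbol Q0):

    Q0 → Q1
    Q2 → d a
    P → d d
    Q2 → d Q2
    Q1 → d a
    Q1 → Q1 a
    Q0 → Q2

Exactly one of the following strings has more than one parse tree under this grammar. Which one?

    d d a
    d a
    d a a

d a

d d a: 1 tree
d a: 2 trees
d a a: 1 tree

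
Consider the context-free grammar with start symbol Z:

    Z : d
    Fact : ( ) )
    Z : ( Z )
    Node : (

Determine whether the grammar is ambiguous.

Unambiguous

Only Z is reachable from Z; ignoring the rest: Each string is a nest of matched brackets around a single atom. An opening bracket forces the recursive rule; an atom forces the base rule.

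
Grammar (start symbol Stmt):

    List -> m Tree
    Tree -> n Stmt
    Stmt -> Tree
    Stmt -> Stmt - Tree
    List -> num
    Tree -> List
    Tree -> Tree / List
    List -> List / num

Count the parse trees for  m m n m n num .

Parse trees for m m n m n num:
  [Stmt [Tree [List m [Tree [List m [Tree n [Stmt [Tree [List m [Tree n [Stmt [Tree [List num]]]]]]]]]]]]]

1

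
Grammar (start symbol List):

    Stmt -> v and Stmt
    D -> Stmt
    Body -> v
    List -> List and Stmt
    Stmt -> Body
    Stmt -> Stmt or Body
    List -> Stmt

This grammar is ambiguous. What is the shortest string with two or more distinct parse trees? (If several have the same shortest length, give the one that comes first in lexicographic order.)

v and v

length 1: no string has ≥2 trees
length 3: v and v has 2 parse trees

Two derivations of v and v:
  List ⇒ List and Stmt ⇒ Stmt and Stmt ⇒ Body and Stmt ⇒ v and Stmt ⇒ v and Body ⇒ v and v
  List ⇒ Stmt ⇒ v and Stmt ⇒ v and Body ⇒ v and v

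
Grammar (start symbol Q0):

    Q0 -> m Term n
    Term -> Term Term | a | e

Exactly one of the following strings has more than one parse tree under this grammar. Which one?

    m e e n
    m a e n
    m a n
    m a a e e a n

m e e n: 1 tree
m a e n: 1 tree
m a n: 1 tree
m a a e e a n: 14 trees

m a a e e a n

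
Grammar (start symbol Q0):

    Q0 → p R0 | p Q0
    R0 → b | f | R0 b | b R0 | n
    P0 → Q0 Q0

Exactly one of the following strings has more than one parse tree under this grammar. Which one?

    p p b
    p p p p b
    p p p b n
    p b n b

p p b: 1 tree
p p p p b: 1 tree
p p p b n: 1 tree
p b n b: 2 trees

p b n b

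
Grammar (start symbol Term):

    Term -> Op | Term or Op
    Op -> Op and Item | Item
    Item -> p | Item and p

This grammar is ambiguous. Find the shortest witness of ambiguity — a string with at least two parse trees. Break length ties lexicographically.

length 1: no string has ≥2 trees
length 3: p and p has 2 parse trees

Two derivations of p and p:
  Term ⇒ Op ⇒ Op and Item ⇒ Item and Item ⇒ p and Item ⇒ p and p
  Term ⇒ Op ⇒ Item ⇒ Item and p ⇒ p and p

p and p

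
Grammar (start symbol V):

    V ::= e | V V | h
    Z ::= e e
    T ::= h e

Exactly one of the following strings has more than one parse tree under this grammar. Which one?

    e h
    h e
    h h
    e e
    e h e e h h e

e h e e h h e

e h: 1 tree
h e: 1 tree
h h: 1 tree
e e: 1 tree
e h e e h h e: 132 trees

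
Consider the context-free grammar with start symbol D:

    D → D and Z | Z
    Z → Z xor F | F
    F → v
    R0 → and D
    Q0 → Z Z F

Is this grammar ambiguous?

(R0, Q0 are unreachable from D, so their rules don't affect L(D).) This is a standard precedence ladder (D over Z over F), with each level left-recursive on its own operator ('and' at D, 'xor' at Z). That structure is LR(1), hence unambiguous.

Unambiguous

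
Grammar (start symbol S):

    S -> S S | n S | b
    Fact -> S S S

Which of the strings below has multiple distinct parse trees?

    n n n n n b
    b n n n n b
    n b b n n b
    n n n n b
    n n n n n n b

n b b n n b

n n n n n b: 1 tree
b n n n n b: 1 tree
n b b n n b: 5 trees
n n n n b: 1 tree
n n n n n n b: 1 tree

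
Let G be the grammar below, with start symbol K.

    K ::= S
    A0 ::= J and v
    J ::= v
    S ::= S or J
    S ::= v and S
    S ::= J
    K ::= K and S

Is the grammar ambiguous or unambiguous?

Ambiguous

Witness: v and v

Derivation 1: K ⇒ S ⇒ v and S ⇒ v and J ⇒ v and v
Derivation 2: K ⇒ K and S ⇒ S and S ⇒ J and S ⇒ v and S ⇒ v and J ⇒ v and v

Two distinct leftmost derivations for the same string.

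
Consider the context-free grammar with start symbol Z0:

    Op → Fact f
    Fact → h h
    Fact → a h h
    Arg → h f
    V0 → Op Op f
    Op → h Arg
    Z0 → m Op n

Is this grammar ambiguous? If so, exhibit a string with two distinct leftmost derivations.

Witness: m h h f n

Derivation 1: Z0 ⇒ m Op n ⇒ m Fact f n ⇒ m h h f n
Derivation 2: Z0 ⇒ m Op n ⇒ m h Arg n ⇒ m h h f n

Two distinct leftmost derivations for the same string.

Ambiguous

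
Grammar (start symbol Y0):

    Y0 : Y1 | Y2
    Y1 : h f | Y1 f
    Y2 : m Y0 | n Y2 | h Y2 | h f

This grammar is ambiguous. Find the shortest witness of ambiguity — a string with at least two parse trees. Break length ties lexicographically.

length 2: h f has 2 parse trees

Two derivations of h f:
  Y0 ⇒ Y1 ⇒ h f
  Y0 ⇒ Y2 ⇒ h f

h f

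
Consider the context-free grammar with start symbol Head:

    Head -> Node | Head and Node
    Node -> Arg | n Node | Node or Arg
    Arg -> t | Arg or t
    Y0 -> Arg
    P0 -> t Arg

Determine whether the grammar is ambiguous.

Witness: t or t

Derivation 1: Head ⇒ Node ⇒ Arg ⇒ Arg or t ⇒ t or t
Derivation 2: Head ⇒ Node ⇒ Node or Arg ⇒ Arg or Arg ⇒ t or Arg ⇒ t or t

Two distinct leftmost derivations for the same string.

Ambiguous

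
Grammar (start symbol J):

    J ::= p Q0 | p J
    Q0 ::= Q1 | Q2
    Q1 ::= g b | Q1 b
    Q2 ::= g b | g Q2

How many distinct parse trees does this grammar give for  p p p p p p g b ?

Parse trees for p p p p p p g b:
  [J p [J p [J p [J p [J p [J p [Q0 [Q1 g b]]]]]]]]
  [J p [J p [J p [J p [J p [J p [Q0 [Q2 g b]]]]]]]]

2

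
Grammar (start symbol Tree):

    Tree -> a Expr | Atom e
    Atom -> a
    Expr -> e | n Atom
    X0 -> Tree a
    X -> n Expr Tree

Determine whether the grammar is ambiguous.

Ambiguous

Witness: a e

Derivation 1: Tree ⇒ a Expr ⇒ a e
Derivation 2: Tree ⇒ Atom e ⇒ a e

Two distinct leftmost derivations for the same string.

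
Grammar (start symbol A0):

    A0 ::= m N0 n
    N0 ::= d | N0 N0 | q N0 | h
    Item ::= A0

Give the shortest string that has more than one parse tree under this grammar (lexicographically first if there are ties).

m d d d n

length 3: no string has ≥2 trees
length 4: no string has ≥2 trees
length 5: m d d d n has 2 parse trees

Two derivations of m d d d n:
  A0 ⇒ m N0 n ⇒ m N0 N0 n ⇒ m d N0 n ⇒ m d N0 N0 n ⇒ m d d N0 n ⇒ m d d d n
  A0 ⇒ m N0 n ⇒ m N0 N0 n ⇒ m N0 N0 N0 n ⇒ m d N0 N0 n ⇒ m d d N0 n ⇒ m d d d n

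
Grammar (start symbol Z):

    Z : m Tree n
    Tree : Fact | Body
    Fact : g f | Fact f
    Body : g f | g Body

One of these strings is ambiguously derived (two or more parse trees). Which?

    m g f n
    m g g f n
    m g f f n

m g f n

m g f n: 2 trees
m g g f n: 1 tree
m g f f n: 1 tree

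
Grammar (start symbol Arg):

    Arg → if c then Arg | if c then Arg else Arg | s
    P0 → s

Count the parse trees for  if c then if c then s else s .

Parse trees for if c then if c then s else s:
  [Arg if c then [Arg if c then [Arg s] else [Arg s]]]
  [Arg if c then [Arg if c then [Arg s]] else [Arg s]]

2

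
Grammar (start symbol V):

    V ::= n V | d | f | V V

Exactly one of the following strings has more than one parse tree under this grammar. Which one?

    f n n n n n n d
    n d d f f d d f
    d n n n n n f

f n n n n n n d: 1 tree
n d d f f d d f: 429 trees
d n n n n n f: 1 tree

n d d f f d d f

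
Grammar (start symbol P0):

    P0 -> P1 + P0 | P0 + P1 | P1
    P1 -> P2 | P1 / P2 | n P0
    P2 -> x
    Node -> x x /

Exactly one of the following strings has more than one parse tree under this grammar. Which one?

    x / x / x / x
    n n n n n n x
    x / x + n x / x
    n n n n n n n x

x / x + n x / x

x / x / x / x: 1 tree
n n n n n n x: 1 tree
x / x + n x / x: 4 trees
n n n n n n n x: 1 tree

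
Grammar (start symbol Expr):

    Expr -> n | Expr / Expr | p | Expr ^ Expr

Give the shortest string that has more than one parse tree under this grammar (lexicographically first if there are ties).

length 1: no string has ≥2 trees
length 3: no string has ≥2 trees
length 5: n / n / n has 2 parse trees

Two derivations of n / n / n:
  Expr ⇒ Expr / Expr ⇒ n / Expr ⇒ n / Expr / Expr ⇒ n / n / Expr ⇒ n / n / n
  Expr ⇒ Expr / Expr ⇒ Expr / Expr / Expr ⇒ n / Expr / Expr ⇒ n / n / Expr ⇒ n / n / n

n / n / n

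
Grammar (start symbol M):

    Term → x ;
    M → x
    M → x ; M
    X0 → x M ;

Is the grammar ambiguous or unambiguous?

(X0, Term are unreachable from M, so their rules don't affect L(M).) Right-recursive list with a separator: after each atom, whether the separator follows determines the rule. One parse per string.

Unambiguous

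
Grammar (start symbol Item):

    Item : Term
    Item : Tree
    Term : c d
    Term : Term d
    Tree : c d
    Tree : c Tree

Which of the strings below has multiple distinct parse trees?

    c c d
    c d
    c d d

c d

c c d: 1 tree
c d: 2 trees
c d d: 1 tree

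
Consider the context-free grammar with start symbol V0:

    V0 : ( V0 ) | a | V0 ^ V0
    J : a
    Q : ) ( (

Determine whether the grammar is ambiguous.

Ambiguous

Witness: a ^ a ^ a

Derivation 1: V0 ⇒ V0 ^ V0 ⇒ a ^ V0 ⇒ a ^ V0 ^ V0 ⇒ a ^ a ^ V0 ⇒ a ^ a ^ a
Derivation 2: V0 ⇒ V0 ^ V0 ⇒ V0 ^ V0 ^ V0 ⇒ a ^ V0 ^ V0 ⇒ a ^ a ^ V0 ⇒ a ^ a ^ a

Two distinct leftmost derivations for the same string.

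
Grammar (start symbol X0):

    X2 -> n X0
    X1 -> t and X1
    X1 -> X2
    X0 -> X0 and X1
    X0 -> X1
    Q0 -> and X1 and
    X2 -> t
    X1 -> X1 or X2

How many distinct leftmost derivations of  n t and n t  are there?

Parse trees for n t and n t:
  [X0 [X0 [X1 [X2 n [X0 [X1 [X2 t]]]]]] and [X1 [X2 n [X0 [X1 [X2 t]]]]]]
  [X0 [X1 [X2 n [X0 [X0 [X1 [X2 t]]] and [X1 [X2 n [X0 [X1 [X2 t]]]]]]]]]
  [X0 [X1 [X2 n [X0 [X1 t and [X1 [X2 n [X0 [X1 [X2 t]]]]]]]]]]

3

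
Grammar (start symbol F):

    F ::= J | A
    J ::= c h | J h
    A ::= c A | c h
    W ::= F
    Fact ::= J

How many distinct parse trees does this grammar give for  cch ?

Parse trees for cch:
  [F [A c [A c h]]]

1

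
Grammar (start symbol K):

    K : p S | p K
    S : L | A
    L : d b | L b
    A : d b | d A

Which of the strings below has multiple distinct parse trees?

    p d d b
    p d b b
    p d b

p d b

p d d b: 1 tree
p d b b: 1 tree
p d b: 2 trees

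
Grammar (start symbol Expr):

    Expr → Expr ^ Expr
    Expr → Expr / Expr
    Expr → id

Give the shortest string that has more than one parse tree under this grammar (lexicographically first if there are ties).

id / id / id

length 1: no string has ≥2 trees
length 3: no string has ≥2 trees
length 5: id / id / id has 2 parse trees

Two derivations of id / id / id:
  Expr ⇒ Expr / Expr ⇒ Expr / Expr / Expr ⇒ id / Expr / Expr ⇒ id / id / Expr ⇒ id / id / id
  Expr ⇒ Expr / Expr ⇒ id / Expr ⇒ id / Expr / Expr ⇒ id / id / Expr ⇒ id / id / id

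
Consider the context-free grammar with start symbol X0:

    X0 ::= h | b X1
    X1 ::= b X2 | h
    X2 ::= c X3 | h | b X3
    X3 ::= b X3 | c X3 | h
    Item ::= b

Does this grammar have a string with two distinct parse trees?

Only X0, X1, X2, X3 are reachable from X0; ignoring the rest: Each reachable nonterminal has at most one production per leading terminal, and all productions are right-linear; the derivation is determined token-by-token.

Unambiguous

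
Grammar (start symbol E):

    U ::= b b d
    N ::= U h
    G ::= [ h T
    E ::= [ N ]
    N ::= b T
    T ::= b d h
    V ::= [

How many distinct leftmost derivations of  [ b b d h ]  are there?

2

Parse trees for [ b b d h ]:
  [E [ [N [U b b d] h] ]]
  [E [ [N b [T b d h]] ]]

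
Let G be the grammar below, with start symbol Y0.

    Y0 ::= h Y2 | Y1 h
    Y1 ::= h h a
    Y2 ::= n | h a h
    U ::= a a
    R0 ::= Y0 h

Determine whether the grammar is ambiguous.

Witness: h h a h

Derivation 1: Y0 ⇒ h Y2 ⇒ h h a h
Derivation 2: Y0 ⇒ Y1 h ⇒ h h a h

Two distinct leftmost derivations for the same string.

Ambiguous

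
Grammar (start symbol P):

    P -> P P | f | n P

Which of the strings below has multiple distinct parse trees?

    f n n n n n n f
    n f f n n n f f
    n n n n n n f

n f f n n n f f

f n n n n n n f: 1 tree
n f f n n n f f: 29 trees
n n n n n n f: 1 tree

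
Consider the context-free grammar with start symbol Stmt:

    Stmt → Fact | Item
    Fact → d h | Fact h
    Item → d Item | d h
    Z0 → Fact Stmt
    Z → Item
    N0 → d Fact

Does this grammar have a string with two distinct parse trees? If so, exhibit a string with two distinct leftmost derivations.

Witness: d h

Derivation 1: Stmt ⇒ Fact ⇒ d h
Derivation 2: Stmt ⇒ Item ⇒ d h

Two distinct leftmost derivations for the same string.

Ambiguous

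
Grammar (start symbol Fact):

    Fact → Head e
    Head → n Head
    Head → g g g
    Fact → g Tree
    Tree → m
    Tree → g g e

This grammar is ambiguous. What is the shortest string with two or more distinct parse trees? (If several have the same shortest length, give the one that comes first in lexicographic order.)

g g g e

length 2: no string has ≥2 trees
length 4: g g g e has 2 parse trees

Two derivations of g g g e:
  Fact ⇒ Head e ⇒ g g g e
  Fact ⇒ g Tree ⇒ g g g e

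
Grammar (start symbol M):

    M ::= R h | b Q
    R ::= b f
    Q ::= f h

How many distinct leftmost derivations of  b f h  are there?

Parse trees for b f h:
  [M [R b f] h]
  [M b [Q f h]]

2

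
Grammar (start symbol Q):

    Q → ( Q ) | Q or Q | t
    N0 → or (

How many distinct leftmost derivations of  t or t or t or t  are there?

5

Parse trees for t or t or t or t:
  [Q [Q t] or [Q [Q t] or [Q [Q t] or [Q t]]]]
  [Q [Q t] or [Q [Q [Q t] or [Q t]] or [Q t]]]
  [Q [Q [Q t] or [Q t]] or [Q [Q t] or [Q t]]]
  [Q [Q [Q t] or [Q [Q t] or [Q t]]] or [Q t]]
  [Q [Q [Q [Q t] or [Q t]] or [Q t]] or [Q t]]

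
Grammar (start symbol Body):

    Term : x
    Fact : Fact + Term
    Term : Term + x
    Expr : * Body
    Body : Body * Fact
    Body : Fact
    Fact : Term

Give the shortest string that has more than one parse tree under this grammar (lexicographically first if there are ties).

length 1: no string has ≥2 trees
length 3: x + x has 2 parse trees

Two derivations of x + x:
  Body ⇒ Fact ⇒ Fact + Term ⇒ Term + Term ⇒ x + Term ⇒ x + x
  Body ⇒ Fact ⇒ Term ⇒ Term + x ⇒ x + x

x + x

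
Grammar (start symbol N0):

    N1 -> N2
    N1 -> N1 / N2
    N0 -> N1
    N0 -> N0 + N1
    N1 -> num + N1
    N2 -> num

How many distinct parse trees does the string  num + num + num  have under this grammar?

4

Parse trees for num + num + num:
  [N0 [N1 num + [N1 num + [N1 [N2 num]]]]]
  [N0 [N0 [N1 [N2 num]]] + [N1 num + [N1 [N2 num]]]]
  [N0 [N0 [N1 num + [N1 [N2 num]]]] + [N1 [N2 num]]]
  [N0 [N0 [N0 [N1 [N2 num]]] + [N1 [N2 num]]] + [N1 [N2 num]]]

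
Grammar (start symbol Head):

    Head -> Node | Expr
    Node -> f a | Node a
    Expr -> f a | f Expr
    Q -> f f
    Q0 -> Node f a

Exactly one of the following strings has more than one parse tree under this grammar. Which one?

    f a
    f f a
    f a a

f a

f a: 2 trees
f f a: 1 tree
f a a: 1 tree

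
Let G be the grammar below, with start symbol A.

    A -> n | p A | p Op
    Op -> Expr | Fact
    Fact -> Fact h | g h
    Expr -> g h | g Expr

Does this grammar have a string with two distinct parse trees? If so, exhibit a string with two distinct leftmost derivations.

Ambiguous

Witness: p g h

Derivation 1: A ⇒ p Op ⇒ p Expr ⇒ p g h
Derivation 2: A ⇒ p Op ⇒ p Fact ⇒ p g h

Two distinct leftmost derivations for the same string.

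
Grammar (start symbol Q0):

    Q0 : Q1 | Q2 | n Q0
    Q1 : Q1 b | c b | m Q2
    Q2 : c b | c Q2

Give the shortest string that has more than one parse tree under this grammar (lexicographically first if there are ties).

length 2: c b has 2 parse trees

Two derivations of c b:
  Q0 ⇒ Q1 ⇒ c b
  Q0 ⇒ Q2 ⇒ c b

c b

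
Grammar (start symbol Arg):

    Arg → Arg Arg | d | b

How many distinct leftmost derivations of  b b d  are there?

2

Parse trees for b b d:
  [Arg [Arg b] [Arg [Arg b] [Arg d]]]
  [Arg [Arg [Arg b] [Arg b]] [Arg d]]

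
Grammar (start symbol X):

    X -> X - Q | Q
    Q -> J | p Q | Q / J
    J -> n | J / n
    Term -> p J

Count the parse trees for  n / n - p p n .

2

Parse trees for n / n - p p n:
  [X [X [Q [J [J n] / n]]] - [Q p [Q p [Q [J n]]]]]
  [X [X [Q [Q [J n]] / [J n]]] - [Q p [Q p [Q [J n]]]]]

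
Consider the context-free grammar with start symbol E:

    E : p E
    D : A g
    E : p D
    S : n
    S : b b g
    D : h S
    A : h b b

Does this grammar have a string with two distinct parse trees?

Witness: p h b b g

Derivation 1: E ⇒ p D ⇒ p A g ⇒ p h b b g
Derivation 2: E ⇒ p D ⇒ p h S ⇒ p h b b g

Two distinct leftmost derivations for the same string.

Ambiguous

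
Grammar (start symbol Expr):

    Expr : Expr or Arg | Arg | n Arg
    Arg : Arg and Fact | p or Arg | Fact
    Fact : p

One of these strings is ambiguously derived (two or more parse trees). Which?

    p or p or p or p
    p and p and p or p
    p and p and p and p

p or p or p or p: 8 trees
p and p and p or p: 1 tree
p and p and p and p: 1 tree

p or p or p or p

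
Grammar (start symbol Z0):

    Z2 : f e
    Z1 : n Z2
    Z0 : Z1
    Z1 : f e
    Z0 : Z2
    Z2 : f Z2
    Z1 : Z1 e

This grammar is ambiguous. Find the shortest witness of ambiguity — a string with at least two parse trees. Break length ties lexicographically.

length 2: f e has 2 parse trees

Two derivations of f e:
  Z0 ⇒ Z1 ⇒ f e
  Z0 ⇒ Z2 ⇒ f e

f e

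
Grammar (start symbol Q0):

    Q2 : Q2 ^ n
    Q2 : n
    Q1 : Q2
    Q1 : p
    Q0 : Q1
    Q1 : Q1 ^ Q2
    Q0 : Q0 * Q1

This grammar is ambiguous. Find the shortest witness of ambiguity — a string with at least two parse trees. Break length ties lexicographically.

length 1: no string has ≥2 trees
length 3: n ^ n has 2 parse trees

Two derivations of n ^ n:
  Q0 ⇒ Q1 ⇒ Q2 ⇒ Q2 ^ n ⇒ n ^ n
  Q0 ⇒ Q1 ⇒ Q1 ^ Q2 ⇒ Q2 ^ Q2 ⇒ n ^ Q2 ⇒ n ^ n

n ^ n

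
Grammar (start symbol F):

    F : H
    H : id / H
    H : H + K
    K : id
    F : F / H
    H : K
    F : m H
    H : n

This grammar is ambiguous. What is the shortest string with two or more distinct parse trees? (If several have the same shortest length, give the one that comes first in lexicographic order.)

id / id

length 1: no string has ≥2 trees
length 2: no string has ≥2 trees
length 3: id / id has 2 parse trees

Two derivations of id / id:
  F ⇒ H ⇒ id / H ⇒ id / K ⇒ id / id
  F ⇒ F / H ⇒ H / H ⇒ K / H ⇒ id / H ⇒ id / K ⇒ id / id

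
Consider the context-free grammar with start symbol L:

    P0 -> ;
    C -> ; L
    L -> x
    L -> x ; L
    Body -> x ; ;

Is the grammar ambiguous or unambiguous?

Only L is reachable from L; ignoring the rest: The reachable grammar is A → atom sep A | atom. Each atom is followed by either the separator (recurse) or end-of-string (stop) — no choice point.

Unambiguous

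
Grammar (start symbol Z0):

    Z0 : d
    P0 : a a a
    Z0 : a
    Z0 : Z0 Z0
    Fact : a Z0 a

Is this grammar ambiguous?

Witness: a a a

Derivation 1: Z0 ⇒ Z0 Z0 ⇒ a Z0 ⇒ a Z0 Z0 ⇒ a a Z0 ⇒ a a a
Derivation 2: Z0 ⇒ Z0 Z0 ⇒ Z0 Z0 Z0 ⇒ a Z0 Z0 ⇒ a a Z0 ⇒ a a a

Two distinct leftmost derivations for the same string.

Ambiguous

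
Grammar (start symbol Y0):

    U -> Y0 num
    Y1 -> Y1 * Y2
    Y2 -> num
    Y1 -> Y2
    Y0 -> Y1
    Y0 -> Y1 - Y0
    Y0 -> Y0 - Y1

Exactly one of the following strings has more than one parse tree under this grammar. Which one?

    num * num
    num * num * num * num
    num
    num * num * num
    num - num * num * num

num * num: 1 tree
num * num * num * num: 1 tree
num: 1 tree
num * num * num: 1 tree
num - num * num * num: 2 trees

num - num * num * num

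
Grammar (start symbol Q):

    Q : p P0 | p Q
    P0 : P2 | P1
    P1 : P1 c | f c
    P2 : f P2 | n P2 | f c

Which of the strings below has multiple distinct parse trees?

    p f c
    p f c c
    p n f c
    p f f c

p f c: 2 trees
p f c c: 1 tree
p n f c: 1 tree
p f f c: 1 tree

p f c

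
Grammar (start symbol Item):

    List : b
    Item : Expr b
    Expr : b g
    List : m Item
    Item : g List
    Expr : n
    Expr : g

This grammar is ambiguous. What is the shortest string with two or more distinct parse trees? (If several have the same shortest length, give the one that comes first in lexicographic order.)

g b

length 2: g b has 2 parse trees

Two derivations of g b:
  Item ⇒ Expr b ⇒ g b
  Item ⇒ g List ⇒ g b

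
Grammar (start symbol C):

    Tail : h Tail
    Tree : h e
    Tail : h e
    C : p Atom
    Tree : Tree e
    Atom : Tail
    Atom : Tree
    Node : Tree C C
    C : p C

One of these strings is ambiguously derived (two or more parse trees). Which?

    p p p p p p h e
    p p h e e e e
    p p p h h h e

p p p p p p h e

p p p p p p h e: 2 trees
p p h e e e e: 1 tree
p p p h h h e: 1 tree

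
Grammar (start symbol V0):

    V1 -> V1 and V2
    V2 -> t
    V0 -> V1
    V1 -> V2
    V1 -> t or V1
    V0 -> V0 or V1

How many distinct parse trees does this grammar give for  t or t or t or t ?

Parse trees for t or t or t or t:
  [V0 [V1 t or [V1 t or [V1 t or [V1 [V2 t]]]]]]
  [V0 [V0 [V1 [V2 t]]] or [V1 t or [V1 t or [V1 [V2 t]]]]]
  [V0 [V0 [V1 t or [V1 [V2 t]]]] or [V1 t or [V1 [V2 t]]]]
  [V0 [V0 [V0 [V1 [V2 t]]] or [V1 [V2 t]]] or [V1 t or [V1 [V2 t]]]]
  [V0 [V0 [V1 t or [V1 t or [V1 [V2 t]]]]] or [V1 [V2 t]]]
  [V0 [V0 [V0 [V1 [V2 t]]] or [V1 t or [V1 [V2 t]]]] or [V1 [V2 t]]]
  [V0 [V0 [V0 [V1 t or [V1 [V2 t]]]] or [V1 [V2 t]]] or [V1 [V2 t]]]
  [V0 [V0 [V0 [V0 [V1 [V2 t]]] or [V1 [V2 t]]] or [V1 [V2 t]]] or [V1 [V2 t]]]

8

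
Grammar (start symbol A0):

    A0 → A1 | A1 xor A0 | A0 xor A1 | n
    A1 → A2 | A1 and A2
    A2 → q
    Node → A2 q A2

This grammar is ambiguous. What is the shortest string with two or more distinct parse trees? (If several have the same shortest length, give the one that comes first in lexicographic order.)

length 1: no string has ≥2 trees
length 3: q xor q has 2 parse trees

Two derivations of q xor q:
  A0 ⇒ A1 xor A0 ⇒ A2 xor A0 ⇒ q xor A0 ⇒ q xor A1 ⇒ q xor A2 ⇒ q xor q
  A0 ⇒ A0 xor A1 ⇒ A1 xor A1 ⇒ A2 xor A1 ⇒ q xor A1 ⇒ q xor A2 ⇒ q xor q

q xor q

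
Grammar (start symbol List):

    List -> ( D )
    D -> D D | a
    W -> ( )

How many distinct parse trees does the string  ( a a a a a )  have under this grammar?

Parse trees for ( a a a a a ) (showing first 6 of 14):
  [List ( [D [D a] [D [D a] [D [D a] [D [D a] [D a]]]]] )]
  [List ( [D [D a] [D [D a] [D [D [D a] [D a]] [D a]]]] )]
  [List ( [D [D a] [D [D [D a] [D a]] [D [D a] [D a]]]] )]
  [List ( [D [D a] [D [D [D a] [D [D a] [D a]]] [D a]]] )]
  [List ( [D [D a] [D [D [D [D a] [D a]] [D a]] [D a]]] )]
  [List ( [D [D [D a] [D a]] [D [D a] [D [D a] [D a]]]] )]

14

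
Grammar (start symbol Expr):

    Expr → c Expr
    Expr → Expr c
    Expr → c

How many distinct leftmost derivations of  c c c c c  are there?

Parse trees for c c c c c (showing first 6 of 16):
  [Expr c [Expr c [Expr c [Expr c [Expr c]]]]]
  [Expr c [Expr c [Expr c [Expr [Expr c] c]]]]
  [Expr c [Expr c [Expr [Expr c [Expr c]] c]]]
  [Expr c [Expr c [Expr [Expr [Expr c] c] c]]]
  [Expr c [Expr [Expr c [Expr c [Expr c]]] c]]
  [Expr c [Expr [Expr c [Expr [Expr c] c]] c]]

16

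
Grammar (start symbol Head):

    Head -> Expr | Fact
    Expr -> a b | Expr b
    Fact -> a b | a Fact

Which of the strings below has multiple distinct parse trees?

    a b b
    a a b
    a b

a b b: 1 tree
a a b: 1 tree
a b: 2 trees

a b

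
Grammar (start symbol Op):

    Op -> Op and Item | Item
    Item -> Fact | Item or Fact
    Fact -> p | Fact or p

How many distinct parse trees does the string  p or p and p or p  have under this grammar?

4

Parse trees for p or p and p or p:
  [Op [Op [Item [Fact [Fact p] or p]]] and [Item [Fact [Fact p] or p]]]
  [Op [Op [Item [Fact [Fact p] or p]]] and [Item [Item [Fact p]] or [Fact p]]]
  [Op [Op [Item [Item [Fact p]] or [Fact p]]] and [Item [Fact [Fact p] or p]]]
  [Op [Op [Item [Item [Fact p]] or [Fact p]]] and [Item [Item [Fact p]] or [Fact p]]]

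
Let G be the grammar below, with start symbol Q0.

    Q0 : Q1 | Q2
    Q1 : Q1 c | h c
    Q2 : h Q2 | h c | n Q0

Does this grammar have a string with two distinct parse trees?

Ambiguous

Witness: h c

Derivation 1: Q0 ⇒ Q1 ⇒ h c
Derivation 2: Q0 ⇒ Q2 ⇒ h c

Two distinct leftmost derivations for the same string.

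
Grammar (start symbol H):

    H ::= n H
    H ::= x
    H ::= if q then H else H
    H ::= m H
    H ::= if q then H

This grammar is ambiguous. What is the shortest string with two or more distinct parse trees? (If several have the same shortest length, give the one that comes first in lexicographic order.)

if q then if q then x else x

length 1: no string has ≥2 trees
length 2: no string has ≥2 trees
length 3: no string has ≥2 trees
length 4: no string has ≥2 trees
length 5: no string has ≥2 trees
length 6: no string has ≥2 trees
length 7: no string has ≥2 trees
length 8: no string has ≥2 trees
length 9: if q then if q then x else x has 2 parse trees

Two derivations of if q then if q then x else x:
  H ⇒ if q then H else H ⇒ if q then if q then H else H ⇒ if q then if q then x else H ⇒ if q then if q then x else x
  H ⇒ if q then H ⇒ if q then if q then H else H ⇒ if q then if q then x else H ⇒ if q then if q then x else x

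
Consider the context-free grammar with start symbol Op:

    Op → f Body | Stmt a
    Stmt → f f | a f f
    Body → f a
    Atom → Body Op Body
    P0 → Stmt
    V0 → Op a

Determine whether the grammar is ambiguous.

Ambiguous

Witness: f f a

Derivation 1: Op ⇒ f Body ⇒ f f a
Derivation 2: Op ⇒ Stmt a ⇒ f f a

Two distinct leftmost derivations for the same string.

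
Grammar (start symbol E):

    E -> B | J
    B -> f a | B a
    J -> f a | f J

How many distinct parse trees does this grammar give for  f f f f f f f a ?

1

Parse trees for f f f f f f f a:
  [E [J f [J f [J f [J f [J f [J f [J f a]]]]]]]]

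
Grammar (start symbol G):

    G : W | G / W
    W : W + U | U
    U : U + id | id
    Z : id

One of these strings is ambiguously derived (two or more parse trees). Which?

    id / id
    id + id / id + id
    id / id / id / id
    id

id + id / id + id

id / id: 1 tree
id + id / id + id: 4 trees
id / id / id / id: 1 tree
id: 1 tree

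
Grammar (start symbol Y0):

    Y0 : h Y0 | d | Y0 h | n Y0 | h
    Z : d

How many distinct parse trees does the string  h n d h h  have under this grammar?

6

Parse trees for h n d h h:
  [Y0 h [Y0 [Y0 [Y0 n [Y0 d]] h] h]]
  [Y0 h [Y0 [Y0 n [Y0 [Y0 d] h]] h]]
  [Y0 h [Y0 n [Y0 [Y0 [Y0 d] h] h]]]
  [Y0 [Y0 h [Y0 [Y0 n [Y0 d]] h]] h]
  [Y0 [Y0 h [Y0 n [Y0 [Y0 d] h]]] h]
  [Y0 [Y0 [Y0 h [Y0 n [Y0 d]]] h] h]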